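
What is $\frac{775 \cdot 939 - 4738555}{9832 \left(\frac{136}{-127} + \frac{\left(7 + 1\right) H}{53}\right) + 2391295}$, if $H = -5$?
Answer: $- \frac{26996896730}{15974991029} \approx -1.6899$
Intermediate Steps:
$\frac{775 \cdot 939 - 4738555}{9832 \left(\frac{136}{-127} + \frac{\left(7 + 1\right) H}{53}\right) + 2391295} = \frac{775 \cdot 939 - 4738555}{9832 \left(\frac{136}{-127} + \frac{\left(7 + 1\right) \left(-5\right)}{53}\right) + 2391295} = \frac{727725 - 4738555}{9832 \left(136 \left(- \frac{1}{127}\right) + 8 \left(-5\right) \frac{1}{53}\right) + 2391295} = - \frac{4010830}{9832 \left(- \frac{136}{127} - \frac{40}{53}\right) + 2391295} = - \frac{4010830}{9832 \left(- \frac{12288}{6731}\right) + 2391295} = - \frac{4010830}{- \frac{120815616}{6731} + 2391295} = - \frac{4010830}{\frac{15974991029}{6731}} = \left(-4010830\right) \frac{6731}{15974991029} = - \frac{26996896730}{15974991029}$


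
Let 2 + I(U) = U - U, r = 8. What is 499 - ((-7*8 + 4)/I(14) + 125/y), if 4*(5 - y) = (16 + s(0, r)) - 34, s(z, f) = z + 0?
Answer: 8737/19 ≈ 459.84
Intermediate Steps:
s(z, f) = z
I(U) = -2 (I(U) = -2 + (U - U) = -2 + 0 = -2)
y = 19/2 (y = 5 - ((16 + 0) - 34)/4 = 5 - (16 - 34)/4 = 5 - 1/4*(-18) = 5 + 9/2 = 19/2 ≈ 9.5000)
499 - ((-7*8 + 4)/I(14) + 125/y) = 499 - ((-7*8 + 4)/(-2) + 125/(19/2)) = 499 - ((-56 + 4)*(-1/2) + 125*(2/19)) = 499 - (-52*(-1/2) + 250/19) = 499 - (26 + 250/19) = 499 - 1*744/19 = 499 - 744/19 = 8737/19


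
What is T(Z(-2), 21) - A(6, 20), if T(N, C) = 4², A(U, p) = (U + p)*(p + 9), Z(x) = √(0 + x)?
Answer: -738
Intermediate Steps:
Z(x) = √x
A(U, p) = (9 + p)*(U + p) (A(U, p) = (U + p)*(9 + p) = (9 + p)*(U + p))
T(N, C) = 16
T(Z(-2), 21) - A(6, 20) = 16 - (20² + 9*6 + 9*20 + 6*20) = 16 - (400 + 54 + 180 + 120) = 16 - 1*754 = 16 - 754 = -738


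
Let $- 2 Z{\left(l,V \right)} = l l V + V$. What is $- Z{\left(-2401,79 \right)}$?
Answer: $227709679$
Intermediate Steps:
$Z{\left(l,V \right)} = - \frac{V}{2} - \frac{V l^{2}}{2}$ ($Z{\left(l,V \right)} = - \frac{l l V + V}{2} = - \frac{l^{2} V + V}{2} = - \frac{V l^{2} + V}{2} = - \frac{V + V l^{2}}{2} = - \frac{V}{2} - \frac{V l^{2}}{2}$)
$- Z{\left(-2401,79 \right)} = - \frac{\left(-1\right) 79 \left(1 + \left(-2401\right)^{2}\right)}{2} = - \frac{\left(-1\right) 79 \left(1 + 5764801\right)}{2} = - \frac{\left(-1\right) 79 \cdot 5764802}{2} = \left(-1\right) \left(-227709679\right) = 227709679$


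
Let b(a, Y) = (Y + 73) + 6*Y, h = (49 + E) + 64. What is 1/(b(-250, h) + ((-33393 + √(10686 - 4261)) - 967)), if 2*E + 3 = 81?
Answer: -33223/1103761304 - 5*√257/1103761304 ≈ -3.0172e-5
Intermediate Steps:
E = 39 (E = -3/2 + (½)*81 = -3/2 + 81/2 = 39)
h = 152 (h = (49 + 39) + 64 = 88 + 64 = 152)
b(a, Y) = 73 + 7*Y (b(a, Y) = (73 + Y) + 6*Y = 73 + 7*Y)
1/(b(-250, h) + ((-33393 + √(10686 - 4261)) - 967)) = 1/((73 + 7*152) + ((-33393 + √(10686 - 4261)) - 967)) = 1/((73 + 1064) + ((-33393 + √6425) - 967)) = 1/(1137 + ((-33393 + 5*√257) - 967)) = 1/(1137 + (-34360 + 5*√257)) = 1/(-33223 + 5*√257)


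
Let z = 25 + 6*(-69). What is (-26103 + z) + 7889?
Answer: -18603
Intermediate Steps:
z = -389 (z = 25 - 414 = -389)
(-26103 + z) + 7889 = (-26103 - 389) + 7889 = -26492 + 7889 = -18603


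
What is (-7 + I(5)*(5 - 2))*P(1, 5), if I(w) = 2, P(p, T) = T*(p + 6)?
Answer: -35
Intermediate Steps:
P(p, T) = T*(6 + p)
(-7 + I(5)*(5 - 2))*P(1, 5) = (-7 + 2*(5 - 2))*(5*(6 + 1)) = (-7 + 2*3)*(5*7) = (-7 + 6)*35 = -1*35 = -35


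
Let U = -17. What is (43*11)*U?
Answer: -8041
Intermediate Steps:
(43*11)*U = (43*11)*(-17) = 473*(-17) = -8041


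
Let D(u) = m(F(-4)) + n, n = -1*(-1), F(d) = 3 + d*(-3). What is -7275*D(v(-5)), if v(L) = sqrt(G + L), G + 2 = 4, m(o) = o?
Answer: -116400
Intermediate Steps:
F(d) = 3 - 3*d
n = 1
G = 2 (G = -2 + 4 = 2)
v(L) = sqrt(2 + L)
D(u) = 16 (D(u) = (3 - 3*(-4)) + 1 = (3 + 12) + 1 = 15 + 1 = 16)
-7275*D(v(-5)) = -7275*16 = -116400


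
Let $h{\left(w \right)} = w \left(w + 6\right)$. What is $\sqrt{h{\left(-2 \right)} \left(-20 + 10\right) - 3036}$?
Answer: $2 i \sqrt{739} \approx 54.369 i$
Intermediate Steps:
$h{\left(w \right)} = w \left(6 + w\right)$
$\sqrt{h{\left(-2 \right)} \left(-20 + 10\right) - 3036} = \sqrt{- 2 \left(6 - 2\right) \left(-20 + 10\right) - 3036} = \sqrt{\left(-2\right) 4 \left(-10\right) - 3036} = \sqrt{\left(-8\right) \left(-10\right) - 3036} = \sqrt{80 - 3036} = \sqrt{-2956} = 2 i \sqrt{739}$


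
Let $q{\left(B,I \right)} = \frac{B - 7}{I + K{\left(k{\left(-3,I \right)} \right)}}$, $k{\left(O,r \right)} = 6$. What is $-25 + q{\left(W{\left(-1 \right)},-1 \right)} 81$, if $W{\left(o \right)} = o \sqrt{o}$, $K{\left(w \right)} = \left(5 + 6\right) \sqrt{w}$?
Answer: $- \frac{18692}{725} - \frac{6237 \sqrt{6}}{725} - \frac{81 i}{725} - \frac{891 i \sqrt{6}}{725} \approx -46.854 - 3.1221 i$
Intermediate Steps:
$K{\left(w \right)} = 11 \sqrt{w}$
$W{\left(o \right)} = o^{\frac{3}{2}}$
$q{\left(B,I \right)} = \frac{-7 + B}{I + 11 \sqrt{6}}$ ($q{\left(B,I \right)} = \frac{B - 7}{I + 11 \sqrt{6}} = \frac{-7 + B}{I + 11 \sqrt{6}}$)
$-25 + q{\left(W{\left(-1 \right)},-1 \right)} 81 = -25 + \frac{-7 + \left(-1\right)^{\frac{3}{2}}}{-1 + 11 \sqrt{6}} \cdot 81 = -25 + \frac{-7 - i}{-1 + 11 \sqrt{6}} \cdot 81 = -25 + \frac{81 \left(-7 - i\right)}{-1 + 11 \sqrt{6}}$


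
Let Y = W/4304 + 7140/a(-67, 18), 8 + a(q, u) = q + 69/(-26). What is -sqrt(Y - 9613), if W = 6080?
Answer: -I*sqrt(318027455491457)/181037 ≈ -98.506*I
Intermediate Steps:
a(q, u) = -277/26 + q (a(q, u) = -8 + (q + 69/(-26)) = -8 + (q + 69*(-1/26)) = -8 + (q - 69/26) = -8 + (-69/26 + q) = -277/26 + q)
Y = -16389980/181037 (Y = 6080/4304 + 7140/(-277/26 - 67) = 6080*(1/4304) + 7140/(-2019/26) = 380/269 + 7140*(-26/2019) = 380/269 - 61880/673 = -16389980/181037 ≈ -90.534)
-sqrt(Y - 9613) = -sqrt(-16389980/181037 - 9613) = -sqrt(-1756698661/181037) = -I*sqrt(318027455491457)/181037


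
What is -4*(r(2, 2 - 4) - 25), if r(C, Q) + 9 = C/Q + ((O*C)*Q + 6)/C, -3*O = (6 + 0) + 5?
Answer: 296/3 ≈ 98.667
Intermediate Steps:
O = -11/3 (O = -((6 + 0) + 5)/3 = -(6 + 5)/3 = -1/3*11 = -11/3 ≈ -3.6667)
r(C, Q) = -9 + C/Q + (6 - 11*C*Q/3)/C (r(C, Q) = -9 + (C/Q + ((-11*C/3)*Q + 6)/C) = -9 + (C/Q + (-11*C*Q/3 + 6)/C) = -9 + (C/Q + (6 - 11*C*Q/3)/C) = -9 + C/Q + (6 - 11*C*Q/3)/C)
-4*(r(2, 2 - 4) - 25) = -4*((-9 + 6/2 - 11*(2 - 4)/3 + 2/(2 - 4)) - 25) = -4*((-9 + 6*(1/2) - 11/3*(-2) + 2/(-2)) - 25) = -4*((-9 + 3 + 22/3 + 2*(-1/2)) - 25) = -4*((-9 + 3 + 22/3 - 1) - 25) = -4*(1/3 - 25) = -4*(-74/3) = 296/3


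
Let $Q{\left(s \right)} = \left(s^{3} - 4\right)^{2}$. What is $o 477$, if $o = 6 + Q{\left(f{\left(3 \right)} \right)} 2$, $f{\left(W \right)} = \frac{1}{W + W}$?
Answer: $\frac{46891061}{2592} \approx 18091.0$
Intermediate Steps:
$f{\left(W \right)} = \frac{1}{2 W}$
$Q{\left(s \right)} = \left(-4 + s^{3}\right)^{2}$
$o = \frac{884737}{23328}$ ($o = 6 + \left(-4 + \left(\frac{1}{2 \cdot 3}\right)^{3}\right)^{2} \cdot 2 = 6 + \left(-4 + \left(\frac{1}{2} \cdot \frac{1}{3}\right)^{3}\right)^{2} \cdot 2 = 6 + \left(-4 + \left(\frac{1}{6}\right)^{3}\right)^{2} \cdot 2 = 6 + \left(-4 + \frac{1}{216}\right)^{2} \cdot 2 = 6 + \left(- \frac{863}{216}\right)^{2} \cdot 2 = 6 + \frac{744769}{46656} \cdot 2 = 6 + \frac{744769}{23328} = \frac{884737}{23328} \approx 37.926$)
$o 477 = \frac{884737}{23328} \cdot 477 = \frac{46891061}{2592}$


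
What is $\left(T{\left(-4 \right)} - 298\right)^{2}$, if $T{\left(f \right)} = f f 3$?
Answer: $62500$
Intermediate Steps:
$T{\left(f \right)} = 3 f^{2}$ ($T{\left(f \right)} = f^{2} \cdot 3 = 3 f^{2}$)
$\left(T{\left(-4 \right)} - 298\right)^{2} = \left(3 \left(-4\right)^{2} - 298\right)^{2} = \left(3 \cdot 16 - 298\right)^{2} = \left(48 - 298\right)^{2} = \left(-250\right)^{2} = 62500$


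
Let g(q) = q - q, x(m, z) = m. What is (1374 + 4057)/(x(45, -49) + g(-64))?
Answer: 5431/45 ≈ 120.69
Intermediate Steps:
g(q) = 0
(1374 + 4057)/(x(45, -49) + g(-64)) = (1374 + 4057)/(45 + 0) = 5431/45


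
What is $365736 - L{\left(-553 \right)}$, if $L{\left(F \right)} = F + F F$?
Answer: $60480$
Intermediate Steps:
$L{\left(F \right)} = F + F^{2}$
$365736 - L{\left(-553 \right)} = 365736 - - 553 \left(1 - 553\right) = 365736 - \left(-553\right) \left(-552\right) = 365736 - 305256 = 60480$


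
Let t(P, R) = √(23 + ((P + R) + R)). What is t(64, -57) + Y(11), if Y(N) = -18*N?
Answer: -198 + 3*I*√3 ≈ -198.0 + 5.1962*I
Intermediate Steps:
t(P, R) = √(23 + P + 2*R) (t(P, R) = √(23 + (P + 2*R)) = √(23 + P + 2*R))
t(64, -57) + Y(11) = √(23 + 64 + 2*(-57)) - 18*11 = √(23 + 64 - 114) - 198 = √(-27) - 198 = 3*I*√3 - 198 = -198 + 3*I*√3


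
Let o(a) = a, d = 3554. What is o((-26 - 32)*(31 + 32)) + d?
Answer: -100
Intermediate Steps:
o((-26 - 32)*(31 + 32)) + d = (-26 - 32)*(31 + 32) + 3554 = -58*63 + 3554 = -3654 + 3554 = -100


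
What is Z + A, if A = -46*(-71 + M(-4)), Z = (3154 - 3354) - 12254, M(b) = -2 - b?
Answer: -9280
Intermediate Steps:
Z = -12454 (Z = -200 - 12254 = -12454)
A = 3174 (A = -46*(-71 + (-2 - 1*(-4))) = -46*(-71 + (-2 + 4)) = -46*(-71 + 2) = -46*(-69) = 3174)
Z + A = -12454 + 3174 = -9280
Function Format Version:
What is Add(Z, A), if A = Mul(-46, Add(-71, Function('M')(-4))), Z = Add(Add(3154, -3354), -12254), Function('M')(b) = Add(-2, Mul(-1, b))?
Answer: -9280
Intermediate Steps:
Z = -12454 (Z = Add(-200, -12254) = -12454)
A = 3174 (A = Mul(-46, Add(-71, Add(-2, Mul(-1, -4)))) = Mul(-46, Add(-71, Add(-2, 4))) = Mul(-46, Add(-71, 2)) = Mul(-46, -69) = 3174)
Add(Z, A) = Add(-12454, 3174) = -9280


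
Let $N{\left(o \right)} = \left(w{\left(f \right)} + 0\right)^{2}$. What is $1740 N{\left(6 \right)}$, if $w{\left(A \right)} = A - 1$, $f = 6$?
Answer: $43500$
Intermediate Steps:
$w{\left(A \right)} = -1 + A$ ($w{\left(A \right)} = A - 1 = -1 + A$)
$N{\left(o \right)} = 25$ ($N{\left(o \right)} = \left(\left(-1 + 6\right) + 0\right)^{2} = \left(5 + 0\right)^{2} = 5^{2} = 25$)
$1740 N{\left(6 \right)} = 1740 \cdot 25 = 43500$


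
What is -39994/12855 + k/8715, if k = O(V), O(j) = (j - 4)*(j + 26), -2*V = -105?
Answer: -26631601/9958340 ≈ -2.6743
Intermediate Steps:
V = 105/2 (V = -½*(-105) = 105/2 ≈ 52.500)
O(j) = (-4 + j)*(26 + j)
k = 15229/4 (k = -104 + (105/2)² + 22*(105/2) = -104 + 11025/4 + 1155 = 15229/4 ≈ 3807.3)
-39994/12855 + k/8715 = -39994/12855 + (15229/4)/8715 = -39994*1/12855 + (15229/4)*(1/8715) = -39994/12855 + 15229/34860 = -26631601/9958340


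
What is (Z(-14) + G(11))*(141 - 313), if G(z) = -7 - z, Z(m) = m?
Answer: 5504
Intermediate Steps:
(Z(-14) + G(11))*(141 - 313) = (-14 + (-7 - 1*11))*(141 - 313) = (-14 + (-7 - 11))*(-172) = (-14 - 18)*(-172) = -32*(-172) = 5504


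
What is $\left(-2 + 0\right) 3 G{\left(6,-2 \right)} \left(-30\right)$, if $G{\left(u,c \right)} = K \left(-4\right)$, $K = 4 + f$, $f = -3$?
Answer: $-720$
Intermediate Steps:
$K = 1$ ($K = 4 - 3 = 1$)
$G{\left(u,c \right)} = -4$ ($G{\left(u,c \right)} = 1 \left(-4\right) = -4$)
$\left(-2 + 0\right) 3 G{\left(6,-2 \right)} \left(-30\right) = \left(-2 + 0\right) 3 \left(-4\right) \left(-30\right) = \left(-2\right) 3 \left(-4\right) \left(-30\right) = \left(-6\right) \left(-4\right) \left(-30\right) = 24 \left(-30\right) = -720$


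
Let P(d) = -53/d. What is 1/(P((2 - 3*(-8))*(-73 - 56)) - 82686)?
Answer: -3354/277328791 ≈ -1.2094e-5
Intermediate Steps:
1/(P((2 - 3*(-8))*(-73 - 56)) - 82686) = 1/(-53*1/((-73 - 56)*(2 - 3*(-8))) - 82686) = 1/(-53*(-1/(129*(2 + 24))) - 82686) = 1/(-53/(26*(-129)) - 82686) = 1/(-53/(-3354) - 82686) = 1/(-53*(-1/3354) - 82686) = 1/(53/3354 - 82686) = 1/(-277328791/3354) = -3354/277328791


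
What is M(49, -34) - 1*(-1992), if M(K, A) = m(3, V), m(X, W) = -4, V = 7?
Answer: 1988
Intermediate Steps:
M(K, A) = -4
M(49, -34) - 1*(-1992) = -4 - 1*(-1992) = -4 + 1992 = 1988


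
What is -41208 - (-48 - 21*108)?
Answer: -38892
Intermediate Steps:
-41208 - (-48 - 21*108) = -41208 - (-48 - 2268) = -41208 - 1*(-2316) = -41208 + 2316 = -38892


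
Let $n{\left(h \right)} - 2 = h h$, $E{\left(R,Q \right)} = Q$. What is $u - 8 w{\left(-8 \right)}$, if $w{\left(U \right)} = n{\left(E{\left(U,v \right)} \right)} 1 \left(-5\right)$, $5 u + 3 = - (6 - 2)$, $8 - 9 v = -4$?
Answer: $\frac{6737}{45} \approx 149.71$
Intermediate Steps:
$v = \frac{4}{3}$ ($v = \frac{8}{9} - - \frac{4}{9} = \frac{8}{9} + \frac{4}{9} = \frac{4}{3} \approx 1.3333$)
$n{\left(h \right)} = 2 + h^{2}$ ($n{\left(h \right)} = 2 + h h = 2 + h^{2}$)
$u = - \frac{7}{5}$ ($u = - \frac{3}{5} + \frac{\left(-1\right) \left(6 - 2\right)}{5} = - \frac{3}{5} + \frac{\left(-1\right) 4}{5} = - \frac{3}{5} + \frac{1}{5} \left(-4\right) = - \frac{3}{5} - \frac{4}{5} = - \frac{7}{5} \approx -1.4$)
$w{\left(U \right)} = - \frac{170}{9}$ ($w{\left(U \right)} = \left(2 + \left(\frac{4}{3}\right)^{2}\right) 1 \left(-5\right) = \left(2 + \frac{16}{9}\right) 1 \left(-5\right) = \frac{34}{9} \cdot 1 \left(-5\right) = \frac{34}{9} \left(-5\right) = - \frac{170}{9}$)
$u - 8 w{\left(-8 \right)} = - \frac{7}{5} - - \frac{1360}{9} = - \frac{7}{5} + \frac{1360}{9} = \frac{6737}{45}$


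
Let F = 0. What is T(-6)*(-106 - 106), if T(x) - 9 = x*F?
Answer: -1908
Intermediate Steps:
T(x) = 9 (T(x) = 9 + x*0 = 9 + 0 = 9)
T(-6)*(-106 - 106) = 9*(-106 - 106) = 9*(-212) = -1908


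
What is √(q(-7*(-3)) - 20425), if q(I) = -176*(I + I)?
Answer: I*√27817 ≈ 166.78*I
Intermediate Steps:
q(I) = -352*I
√(q(-7*(-3)) - 20425) = √(-(-2464)*(-3) - 20425) = √(-352*21 - 20425) = √(-7392 - 20425) = √(-27817) = I*√27817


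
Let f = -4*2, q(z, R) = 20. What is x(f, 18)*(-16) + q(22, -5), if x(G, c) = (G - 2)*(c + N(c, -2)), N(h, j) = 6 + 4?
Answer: 4500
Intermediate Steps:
N(h, j) = 10
f = -8
x(G, c) = (-2 + G)*(10 + c) (x(G, c) = (G - 2)*(c + 10) = (-2 + G)*(10 + c))
x(f, 18)*(-16) + q(22, -5) = (-20 - 2*18 + 10*(-8) - 8*18)*(-16) + 20 = (-20 - 36 - 80 - 144)*(-16) + 20 = -280*(-16) + 20 = 4480 + 20 = 4500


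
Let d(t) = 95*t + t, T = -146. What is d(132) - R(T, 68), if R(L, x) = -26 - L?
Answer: 12552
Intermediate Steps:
d(t) = 96*t
d(132) - R(T, 68) = 96*132 - (-26 - 1*(-146)) = 12672 - (-26 + 146) = 12672 - 1*120 = 12672 - 120 = 12552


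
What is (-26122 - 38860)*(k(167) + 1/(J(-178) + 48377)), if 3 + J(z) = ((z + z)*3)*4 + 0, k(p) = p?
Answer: -239297352185/22051 ≈ -1.0852e+7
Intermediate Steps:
J(z) = -3 + 24*z (J(z) = -3 + (((z + z)*3)*4 + 0) = -3 + (((2*z)*3)*4 + 0) = -3 + ((6*z)*4 + 0) = -3 + (24*z + 0) = -3 + 24*z)
(-26122 - 38860)*(k(167) + 1/(J(-178) + 48377)) = (-26122 - 38860)*(167 + 1/((-3 + 24*(-178)) + 48377)) = -64982*(167 + 1/((-3 - 4272) + 48377)) = -64982*(167 + 1/(-4275 + 48377)) = -64982*(167 + 1/44102) = -64982*7365035/44102 = -239297352185/22051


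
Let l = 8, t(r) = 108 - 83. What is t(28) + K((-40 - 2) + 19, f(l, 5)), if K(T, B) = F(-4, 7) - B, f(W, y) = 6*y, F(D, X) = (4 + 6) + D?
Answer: 1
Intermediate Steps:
t(r) = 25
F(D, X) = 10 + D
K(T, B) = 6 - B (K(T, B) = (10 - 4) - B = 6 - B)
t(28) + K((-40 - 2) + 19, f(l, 5)) = 25 + (6 - 6*5) = 25 + (6 - 1*30) = 25 + (6 - 30) = 25 - 24 = 1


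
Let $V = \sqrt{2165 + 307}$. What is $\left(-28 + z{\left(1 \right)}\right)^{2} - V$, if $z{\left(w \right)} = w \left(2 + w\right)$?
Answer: $625 - 2 \sqrt{618} \approx 575.28$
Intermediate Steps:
$V = 2 \sqrt{618}$ ($V = \sqrt{2472} = 2 \sqrt{618} \approx 49.719$)
$\left(-28 + z{\left(1 \right)}\right)^{2} - V = \left(-28 + 1 \left(2 + 1\right)\right)^{2} - 2 \sqrt{618} = \left(-28 + 1 \cdot 3\right)^{2} - 2 \sqrt{618} = \left(-28 + 3\right)^{2} - 2 \sqrt{618} = \left(-25\right)^{2} - 2 \sqrt{618} = 625 - 2 \sqrt{618}$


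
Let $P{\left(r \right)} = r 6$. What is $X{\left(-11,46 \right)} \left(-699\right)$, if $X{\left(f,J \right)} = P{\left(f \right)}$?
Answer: $46134$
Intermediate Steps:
$P{\left(r \right)} = 6 r$
$X{\left(f,J \right)} = 6 f$
$X{\left(-11,46 \right)} \left(-699\right) = 6 \left(-11\right) \left(-699\right) = \left(-66\right) \left(-699\right) = 46134$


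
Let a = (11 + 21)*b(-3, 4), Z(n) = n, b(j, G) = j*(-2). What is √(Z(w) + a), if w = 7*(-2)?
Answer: √178 ≈ 13.342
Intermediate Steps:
w = -14
b(j, G) = -2*j
a = 192 (a = (11 + 21)*(-2*(-3)) = 32*6 = 192)
√(Z(w) + a) = √(-14 + 192) = √178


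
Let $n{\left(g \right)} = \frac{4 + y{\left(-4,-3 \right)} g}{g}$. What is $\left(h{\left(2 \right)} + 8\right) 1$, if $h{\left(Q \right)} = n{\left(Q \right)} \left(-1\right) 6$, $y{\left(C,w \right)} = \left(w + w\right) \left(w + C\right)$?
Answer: $-256$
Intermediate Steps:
$y{\left(C,w \right)} = 2 w \left(C + w\right)$
$n{\left(g \right)} = \frac{4 + 42 g}{g}$ ($n{\left(g \right)} = \frac{4 + 2 \left(-3\right) \left(-4 - 3\right) g}{g} = \frac{4 + 2 \left(-3\right) \left(-7\right) g}{g} = \frac{4 + 42 g}{g}$)
$h{\left(Q \right)} = -252 - \frac{24}{Q}$ ($h{\left(Q \right)} = \left(42 + \frac{4}{Q}\right) \left(-1\right) 6 = \left(-42 - \frac{4}{Q}\right) 6 = -252 - \frac{24}{Q}$)
$\left(h{\left(2 \right)} + 8\right) 1 = \left(\left(-252 - \frac{24}{2}\right) + 8\right) 1 = \left(\left(-252 - 12\right) + 8\right) 1 = \left(-264 + 8\right) 1 = \left(-256\right) 1 = -256$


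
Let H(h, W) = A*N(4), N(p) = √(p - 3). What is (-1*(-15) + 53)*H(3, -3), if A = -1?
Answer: -68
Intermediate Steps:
N(p) = √(-3 + p)
H(h, W) = -1 (H(h, W) = -√(-3 + 4) = -√1 = -1*1 = -1)
(-1*(-15) + 53)*H(3, -3) = (-1*(-15) + 53)*(-1) = (15 + 53)*(-1) = 68*(-1) = -68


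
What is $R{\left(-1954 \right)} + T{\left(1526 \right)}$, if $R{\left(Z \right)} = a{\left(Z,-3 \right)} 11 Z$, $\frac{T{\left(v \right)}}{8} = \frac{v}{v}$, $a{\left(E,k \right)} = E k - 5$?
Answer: $-125890350$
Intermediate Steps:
$a{\left(E,k \right)} = -5 + E k$
$T{\left(v \right)} = 8$ ($T{\left(v \right)} = 8 \frac{v}{v} = 8 \cdot 1 = 8$)
$R{\left(Z \right)} = Z \left(-55 - 33 Z\right)$ ($R{\left(Z \right)} = \left(-5 + Z \left(-3\right)\right) 11 Z = \left(-5 - 3 Z\right) 11 Z = \left(-55 - 33 Z\right) Z = Z \left(-55 - 33 Z\right)$)
$R{\left(-1954 \right)} + T{\left(1526 \right)} = 11 \left(-1954\right) \left(-5 - -5862\right) + 8 = 11 \left(-1954\right) \left(-5 + 5862\right) + 8 = 11 \left(-1954\right) 5857 + 8 = -125890358 + 8 = -125890350$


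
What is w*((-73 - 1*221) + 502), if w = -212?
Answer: -44096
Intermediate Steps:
w*((-73 - 1*221) + 502) = -212*((-73 - 1*221) + 502) = -212*((-73 - 221) + 502) = -212*(-294 + 502) = -212*208 = -44096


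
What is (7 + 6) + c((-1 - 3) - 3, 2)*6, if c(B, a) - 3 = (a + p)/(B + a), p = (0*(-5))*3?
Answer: 143/5 ≈ 28.600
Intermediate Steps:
p = 0 (p = 0*3 = 0)
c(B, a) = 3 + a/(B + a) (c(B, a) = 3 + (a + 0)/(B + a) = 3 + a/(B + a))
(7 + 6) + c((-1 - 3) - 3, 2)*6 = (7 + 6) + ((3*((-1 - 3) - 3) + 4*2)/(((-1 - 3) - 3) + 2))*6 = 13 + ((3*(-4 - 3) + 8)/((-4 - 3) + 2))*6 = 13 + ((3*(-7) + 8)/(-7 + 2))*6 = 13 + ((-21 + 8)/(-5))*6 = 13 - 1/5*(-13)*6 = 13 + (13/5)*6 = 13 + 78/5 = 143/5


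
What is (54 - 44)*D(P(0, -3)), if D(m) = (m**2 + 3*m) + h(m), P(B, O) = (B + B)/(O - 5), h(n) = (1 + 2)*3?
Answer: 90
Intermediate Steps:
h(n) = 9 (h(n) = 3*3 = 9)
P(B, O) = 2*B/(-5 + O) (P(B, O) = (2*B)/(-5 + O) = 2*B/(-5 + O))
D(m) = 9 + m**2 + 3*m (D(m) = (m**2 + 3*m) + 9 = 9 + m**2 + 3*m)
(54 - 44)*D(P(0, -3)) = (54 - 44)*(9 + (2*0/(-5 - 3))**2 + 3*(2*0/(-5 - 3))) = 10*(9 + (2*0/(-8))**2 + 3*(2*0/(-8))) = 10*(9 + (2*0*(-1/8))**2 + 3*(2*0*(-1/8))) = 10*(9 + 0**2 + 3*0) = 10*(9 + 0 + 0) = 10*9 = 90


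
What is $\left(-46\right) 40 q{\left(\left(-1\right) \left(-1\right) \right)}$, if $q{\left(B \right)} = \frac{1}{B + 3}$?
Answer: $-460$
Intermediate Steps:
$q{\left(B \right)} = \frac{1}{3 + B}$
$\left(-46\right) 40 q{\left(\left(-1\right) \left(-1\right) \right)} = \frac{\left(-46\right) 40}{3 - -1} = - \frac{1840}{3 + 1} = - \frac{1840}{4} = \left(-1840\right) \frac{1}{4} = -460$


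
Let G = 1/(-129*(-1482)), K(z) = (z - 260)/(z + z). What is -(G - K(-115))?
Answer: 3584576/2198547 ≈ 1.6304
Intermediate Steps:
K(z) = (-260 + z)/(2*z) (K(z) = (-260 + z)/((2*z)) = (-260 + z)*(1/(2*z)) = (-260 + z)/(2*z))
G = 1/191178 ≈ 5.2307e-6
-(G - K(-115)) = -(1/191178 - (-260 - 115)/(2*(-115))) = -(1/191178 - (-1)*(-375)/(2*115)) = -(1/191178 - 1*75/46) = -(1/191178 - 75/46) = -1*(-3584576/2198547) = 3584576/2198547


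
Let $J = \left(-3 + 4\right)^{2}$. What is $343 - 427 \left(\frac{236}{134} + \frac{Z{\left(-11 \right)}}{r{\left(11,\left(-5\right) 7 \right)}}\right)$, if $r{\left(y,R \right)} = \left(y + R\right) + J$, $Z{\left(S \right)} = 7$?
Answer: $- \frac{430052}{1541} \approx -279.07$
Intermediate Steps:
$J = 1$ ($J = 1^{2} = 1$)
$r{\left(y,R \right)} = 1 + R + y$ ($r{\left(y,R \right)} = \left(y + R\right) + 1 = \left(R + y\right) + 1 = 1 + R + y$)
$343 - 427 \left(\frac{236}{134} + \frac{Z{\left(-11 \right)}}{r{\left(11,\left(-5\right) 7 \right)}}\right) = 343 - 427 \left(\frac{236}{134} + \frac{7}{1 - 35 + 11}\right) = 343 - 427 \left(236 \cdot \frac{1}{134} + \frac{7}{1 - 35 + 11}\right) = 343 - 427 \left(\frac{118}{67} + \frac{7}{-23}\right) = 343 - 427 \left(\frac{118}{67} + 7 \left(- \frac{1}{23}\right)\right) = 343 - 427 \left(\frac{118}{67} - \frac{7}{23}\right) = 343 - \frac{958615}{1541} = - \frac{430052}{1541}$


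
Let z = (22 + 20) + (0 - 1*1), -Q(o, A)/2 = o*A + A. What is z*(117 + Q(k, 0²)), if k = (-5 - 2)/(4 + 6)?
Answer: 4797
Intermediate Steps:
k = -7/10 ≈ -0.70000
Q(o, A) = -2*A - 2*A*o (Q(o, A) = -2*(o*A + A) = -2*(A*o + A) = -2*(A + A*o) = -2*A - 2*A*o)
z = 41 (z = 42 + (0 - 1) = 42 - 1 = 41)
z*(117 + Q(k, 0²)) = 41*(117 - 2*0²*(1 - 7/10)) = 41*(117 - 2*0*3/10) = 41*(117 + 0) = 41*117 = 4797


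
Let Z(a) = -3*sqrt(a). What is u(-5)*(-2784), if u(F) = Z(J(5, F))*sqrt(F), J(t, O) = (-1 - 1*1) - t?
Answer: -8352*sqrt(35) ≈ -49411.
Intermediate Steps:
J(t, O) = -2 - t (J(t, O) = (-1 - 1) - t = -2 - t)
u(F) = -3*I*sqrt(7)*sqrt(F) (u(F) = (-3*sqrt(-2 - 1*5))*sqrt(F) = (-3*sqrt(-2 - 5))*sqrt(F) = (-3*I*sqrt(7))*sqrt(F) = -3*I*sqrt(7)*sqrt(F))
u(-5)*(-2784) = -3*I*sqrt(7)*sqrt(-5)*(-2784) = -3*I*sqrt(7)*I*sqrt(5)*(-2784) = (3*sqrt(35))*(-2784) = -8352*sqrt(35)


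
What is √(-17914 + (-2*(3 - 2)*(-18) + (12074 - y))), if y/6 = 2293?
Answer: I*√19562 ≈ 139.86*I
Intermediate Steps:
y = 13758 (y = 6*2293 = 13758)
√(-17914 + (-2*(3 - 2)*(-18) + (12074 - y))) = √(-17914 + (-2*(3 - 2)*(-18) + (12074 - 1*13758))) = √(-17914 + (-2*1*(-18) + (12074 - 13758))) = √(-17914 + (-2*(-18) - 1684)) = √(-17914 + (36 - 1684)) = √(-17914 - 1648) = √(-19562) = I*√19562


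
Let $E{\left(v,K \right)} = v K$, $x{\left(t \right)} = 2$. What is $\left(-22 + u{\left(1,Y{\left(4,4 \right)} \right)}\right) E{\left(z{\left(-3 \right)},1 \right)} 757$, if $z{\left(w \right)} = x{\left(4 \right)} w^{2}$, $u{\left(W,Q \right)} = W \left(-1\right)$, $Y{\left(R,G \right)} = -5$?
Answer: $-313398$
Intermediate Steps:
$u{\left(W,Q \right)} = - W$
$z{\left(w \right)} = 2 w^{2}$
$E{\left(v,K \right)} = K v$
$\left(-22 + u{\left(1,Y{\left(4,4 \right)} \right)}\right) E{\left(z{\left(-3 \right)},1 \right)} 757 = \left(-22 - 1\right) 1 \cdot 2 \left(-3\right)^{2} \cdot 757 = \left(-22 - 1\right) 1 \cdot 2 \cdot 9 \cdot 757 = - 23 \cdot 1 \cdot 18 \cdot 757 = \left(-23\right) 18 \cdot 757 = \left(-414\right) 757 = -313398$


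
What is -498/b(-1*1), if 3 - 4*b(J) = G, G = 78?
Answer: 664/25 ≈ 26.560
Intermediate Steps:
b(J) = -75/4 (b(J) = ¾ - ¼*78 = ¾ - 39/2 = -75/4)
-498/b(-1*1) = -498/(-75/4) = -498*(-4/75) = 664/25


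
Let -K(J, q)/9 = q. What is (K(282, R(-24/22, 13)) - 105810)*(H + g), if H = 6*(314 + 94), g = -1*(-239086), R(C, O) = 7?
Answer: -25571929182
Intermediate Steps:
g = 239086
K(J, q) = -9*q
H = 2448 (H = 6*408 = 2448)
(K(282, R(-24/22, 13)) - 105810)*(H + g) = (-9*7 - 105810)*(2448 + 239086) = (-63 - 105810)*241534 = -105873*241534 = -25571929182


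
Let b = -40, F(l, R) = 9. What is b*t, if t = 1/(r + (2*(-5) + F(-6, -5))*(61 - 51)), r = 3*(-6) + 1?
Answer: 40/27 ≈ 1.4815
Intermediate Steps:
r = -17 (r = -18 + 1 = -17)
t = -1/27 (t = 1/(-17 + (2*(-5) + 9)*(61 - 51)) = 1/(-17 + (-10 + 9)*10) = 1/(-17 - 1*10) = 1/(-17 - 10) = 1/(-27) = -1/27 ≈ -0.037037)
b*t = -40*(-1/27) = 40/27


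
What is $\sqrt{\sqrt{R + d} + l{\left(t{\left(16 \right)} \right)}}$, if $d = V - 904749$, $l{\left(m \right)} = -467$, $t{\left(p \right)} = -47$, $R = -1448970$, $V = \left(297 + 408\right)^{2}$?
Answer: $\sqrt{-467 + i \sqrt{1856694}} \approx 22.061 + 30.882 i$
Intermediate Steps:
$V = 497025$ ($V = 705^{2} = 497025$)
$d = -407724$ ($d = 497025 - 904749 = -407724$)
$\sqrt{\sqrt{R + d} + l{\left(t{\left(16 \right)} \right)}} = \sqrt{\sqrt{-1448970 - 407724} - 467} = \sqrt{\sqrt{-1856694} - 467} = \sqrt{i \sqrt{1856694} - 467} = \sqrt{-467 + i \sqrt{1856694}}$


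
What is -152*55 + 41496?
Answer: 33136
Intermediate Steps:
-152*55 + 41496 = -8360 + 41496 = 33136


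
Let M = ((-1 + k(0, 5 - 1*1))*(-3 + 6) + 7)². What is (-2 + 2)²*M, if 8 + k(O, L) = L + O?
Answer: 0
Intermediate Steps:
k(O, L) = -8 + L + O (k(O, L) = -8 + (L + O) = -8 + L + O)
M = 64 (M = ((-1 + (-8 + (5 - 1*1) + 0))*(-3 + 6) + 7)² = ((-1 + (-8 + (5 - 1) + 0))*3 + 7)² = ((-1 + (-8 + 4 + 0))*3 + 7)² = ((-1 - 4)*3 + 7)² = (-5*3 + 7)² = (-15 + 7)² = (-8)² = 64)
(-2 + 2)²*M = (-2 + 2)²*64 = 0²*64 = 0*64 = 0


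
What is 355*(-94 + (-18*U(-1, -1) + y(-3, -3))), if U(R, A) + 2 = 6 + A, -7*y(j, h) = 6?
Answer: -369910/7 ≈ -52844.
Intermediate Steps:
y(j, h) = -6/7 (y(j, h) = -⅐*6 = -6/7)
U(R, A) = 4 + A (U(R, A) = -2 + (6 + A) = 4 + A)
355*(-94 + (-18*U(-1, -1) + y(-3, -3))) = 355*(-94 + (-18*(4 - 1) - 6/7)) = 355*(-94 + (-18*3 - 6/7)) = 355*(-94 + (-54 - 6/7)) = 355*(-94 - 384/7) = 355*(-1042/7) = -369910/7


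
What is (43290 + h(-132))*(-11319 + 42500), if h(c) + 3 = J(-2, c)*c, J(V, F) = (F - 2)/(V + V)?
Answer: 1211849565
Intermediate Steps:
J(V, F) = (-2 + F)/(2*V) (J(V, F) = (-2 + F)/((2*V)) = (-2 + F)*(1/(2*V)) = (-2 + F)/(2*V))
h(c) = -3 + c*(1/2 - c/4) (h(c) = -3 + ((1/2)*(-2 + c)/(-2))*c = -3 + ((1/2)*(-1/2)*(-2 + c))*c = -3 + (1/2 - c/4)*c = -3 + c*(1/2 - c/4))
(43290 + h(-132))*(-11319 + 42500) = (43290 + (-3 + (1/4)*(-132)*(2 - 1*(-132))))*(-11319 + 42500) = (43290 + (-3 + (1/4)*(-132)*(2 + 132)))*31181 = (43290 + (-3 + (1/4)*(-132)*134))*31181 = (43290 + (-3 - 4422))*31181 = (43290 - 4425)*31181 = 38865*31181 = 1211849565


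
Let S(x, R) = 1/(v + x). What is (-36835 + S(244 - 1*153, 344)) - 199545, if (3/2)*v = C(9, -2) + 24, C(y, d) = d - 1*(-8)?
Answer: -26238179/111 ≈ -2.3638e+5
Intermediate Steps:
C(y, d) = 8 + d (C(y, d) = d + 8 = 8 + d)
v = 20 (v = 2*((8 - 2) + 24)/3 = 2*(6 + 24)/3 = (2/3)*30 = 20)
S(x, R) = 1/(20 + x)
(-36835 + S(244 - 1*153, 344)) - 199545 = (-36835 + 1/(20 + (244 - 1*153))) - 199545 = (-36835 + 1/(20 + (244 - 153))) - 199545 = (-36835 + 1/(20 + 91)) - 199545 = (-36835 + 1/111) - 199545 = -4088684/111 - 199545 = -26238179/111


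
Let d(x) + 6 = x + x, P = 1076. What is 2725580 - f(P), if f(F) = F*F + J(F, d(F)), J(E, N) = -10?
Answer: 1567814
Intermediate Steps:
d(x) = -6 + 2*x (d(x) = -6 + (x + x) = -6 + 2*x)
f(F) = -10 + F² (f(F) = F*F - 10 = F² - 10 = -10 + F²)
2725580 - f(P) = 2725580 - (-10 + 1076²) = 2725580 - (-10 + 1157776) = 2725580 - 1*1157766 = 2725580 - 1157766 = 1567814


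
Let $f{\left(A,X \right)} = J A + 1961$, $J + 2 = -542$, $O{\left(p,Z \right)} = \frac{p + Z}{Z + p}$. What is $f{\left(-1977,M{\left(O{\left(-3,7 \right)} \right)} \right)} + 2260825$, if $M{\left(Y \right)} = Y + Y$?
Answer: $3338274$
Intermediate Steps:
$O{\left(p,Z \right)} = 1$ ($O{\left(p,Z \right)} = \frac{Z + p}{Z + p} = 1$)
$J = -544$ ($J = -2 - 542 = -544$)
$M{\left(Y \right)} = 2 Y$
$f{\left(A,X \right)} = 1961 - 544 A$ ($f{\left(A,X \right)} = - 544 A + 1961 = 1961 - 544 A$)
$f{\left(-1977,M{\left(O{\left(-3,7 \right)} \right)} \right)} + 2260825 = \left(1961 - -1075488\right) + 2260825 = \left(1961 + 1075488\right) + 2260825 = 1077449 + 2260825 = 3338274$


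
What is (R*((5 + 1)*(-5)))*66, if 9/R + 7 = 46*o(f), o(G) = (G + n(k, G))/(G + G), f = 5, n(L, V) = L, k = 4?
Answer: -22275/43 ≈ -518.02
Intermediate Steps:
o(G) = (4 + G)/(2*G) (o(G) = (G + 4)/(G + G) = (4 + G)/((2*G)) = (4 + G)*(1/(2*G)) = (4 + G)/(2*G))
R = 45/172 (R = 9/(-7 + 46*((½)*(4 + 5)/5)) = 9/(-7 + 46*((½)*(⅕)*9)) = 9/(-7 + 46*(9/10)) = 9/(-7 + 207/5) = 9/(172/5) = 9*(5/172) = 45/172 ≈ 0.26163)
(R*((5 + 1)*(-5)))*66 = (45*((5 + 1)*(-5))/172)*66 = (45*(6*(-5))/172)*66 = ((45/172)*(-30))*66 = -675/86*66 = -22275/43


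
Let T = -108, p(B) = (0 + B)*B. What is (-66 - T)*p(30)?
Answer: 37800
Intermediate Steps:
p(B) = B² (p(B) = B*B = B²)
(-66 - T)*p(30) = (-66 - 1*(-108))*30² = (-66 + 108)*900 = 42*900 = 37800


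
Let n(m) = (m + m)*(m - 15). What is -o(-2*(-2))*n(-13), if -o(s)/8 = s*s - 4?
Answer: 69888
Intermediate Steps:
n(m) = 2*m*(-15 + m) (n(m) = (2*m)*(-15 + m) = 2*m*(-15 + m))
o(s) = 32 - 8*s**2 (o(s) = -8*(s*s - 4) = -8*(s**2 - 4) = -8*(-4 + s**2) = 32 - 8*s**2)
-o(-2*(-2))*n(-13) = -(32 - 8*(-2*(-2))**2)*2*(-13)*(-15 - 13) = -(32 - 8*4**2)*2*(-13)*(-28) = -(32 - 8*16)*728 = -(32 - 128)*728 = -(-96)*728 = -1*(-69888) = 69888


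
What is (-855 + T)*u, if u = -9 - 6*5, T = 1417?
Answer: -21918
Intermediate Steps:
u = -39 (u = -9 - 3*10 = -9 - 30 = -39)
(-855 + T)*u = (-855 + 1417)*(-39) = 562*(-39) = -21918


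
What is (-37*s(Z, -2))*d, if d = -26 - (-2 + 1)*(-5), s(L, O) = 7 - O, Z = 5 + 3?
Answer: 10323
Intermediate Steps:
Z = 8
d = -31 (d = -26 - (-1)*(-5) = -26 - 1*5 = -26 - 5 = -31)
(-37*s(Z, -2))*d = -37*(7 - 1*(-2))*(-31) = -37*(7 + 2)*(-31) = -37*9*(-31) = -333*(-31) = 10323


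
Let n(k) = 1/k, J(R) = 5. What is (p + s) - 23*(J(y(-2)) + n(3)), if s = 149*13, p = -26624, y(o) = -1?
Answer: -74429/3 ≈ -24810.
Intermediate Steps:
s = 1937
(p + s) - 23*(J(y(-2)) + n(3)) = (-26624 + 1937) - 23*(5 + 1/3) = -24687 - 23*(5 + ⅓) = -24687 - 23*16/3 = -24687 - 368/3 = -74429/3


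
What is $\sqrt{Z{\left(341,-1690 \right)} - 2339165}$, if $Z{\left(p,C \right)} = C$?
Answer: $3 i \sqrt{260095} \approx 1530.0 i$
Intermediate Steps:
$\sqrt{Z{\left(341,-1690 \right)} - 2339165} = \sqrt{-1690 - 2339165} = \sqrt{-2340855} = 3 i \sqrt{260095}$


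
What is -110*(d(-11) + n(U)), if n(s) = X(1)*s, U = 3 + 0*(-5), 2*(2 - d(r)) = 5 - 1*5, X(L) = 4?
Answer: -1540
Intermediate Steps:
d(r) = 2 (d(r) = 2 - (5 - 1*5)/2 = 2 - (5 - 5)/2 = 2 - 1/2*0 = 2 + 0 = 2)
U = 3 (U = 3 + 0 = 3)
n(s) = 4*s
-110*(d(-11) + n(U)) = -110*(2 + 4*3) = -110*(2 + 12) = -110*14 = -1540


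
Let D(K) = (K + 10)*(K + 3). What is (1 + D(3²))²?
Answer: 52441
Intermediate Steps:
D(K) = (3 + K)*(10 + K) (D(K) = (10 + K)*(3 + K) = (3 + K)*(10 + K))
(1 + D(3²))² = (1 + (30 + (3²)² + 13*3²))² = (1 + (30 + 9² + 13*9))² = (1 + (30 + 81 + 117))² = (1 + 228)² = 229² = 52441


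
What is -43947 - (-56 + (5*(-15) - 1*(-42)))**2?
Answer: -51868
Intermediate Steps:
-43947 - (-56 + (5*(-15) - 1*(-42)))**2 = -43947 - (-56 + (-75 + 42))**2 = -43947 - (-56 - 33)**2 = -43947 - 1*(-89)**2 = -43947 - 1*7921 = -43947 - 7921 = -51868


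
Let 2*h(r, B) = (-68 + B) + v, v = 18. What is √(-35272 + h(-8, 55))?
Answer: I*√141078/2 ≈ 187.8*I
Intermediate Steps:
h(r, B) = -25 + B/2 (h(r, B) = ((-68 + B) + 18)/2 = (-50 + B)/2 = -25 + B/2)
√(-35272 + h(-8, 55)) = √(-35272 + (-25 + (½)*55)) = √(-35272 + (-25 + 55/2)) = √(-35272 + 5/2) = √(-70539/2) = I*√141078/2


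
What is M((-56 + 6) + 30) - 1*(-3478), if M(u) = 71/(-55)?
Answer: 191219/55 ≈ 3476.7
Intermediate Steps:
M(u) = -71/55 (M(u) = 71*(-1/55) = -71/55)
M((-56 + 6) + 30) - 1*(-3478) = -71/55 - 1*(-3478) = -71/55 + 3478 = 191219/55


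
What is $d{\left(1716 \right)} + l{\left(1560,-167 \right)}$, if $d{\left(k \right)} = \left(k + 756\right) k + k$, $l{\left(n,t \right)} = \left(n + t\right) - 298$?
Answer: $4244763$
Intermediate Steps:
$l{\left(n,t \right)} = -298 + n + t$
$d{\left(k \right)} = k + k \left(756 + k\right)$ ($d{\left(k \right)} = \left(756 + k\right) k + k = k \left(756 + k\right) + k = k + k \left(756 + k\right)$)
$d{\left(1716 \right)} + l{\left(1560,-167 \right)} = 1716 \left(757 + 1716\right) - -1095 = 1716 \cdot 2473 + 1095 = 4243668 + 1095 = 4244763$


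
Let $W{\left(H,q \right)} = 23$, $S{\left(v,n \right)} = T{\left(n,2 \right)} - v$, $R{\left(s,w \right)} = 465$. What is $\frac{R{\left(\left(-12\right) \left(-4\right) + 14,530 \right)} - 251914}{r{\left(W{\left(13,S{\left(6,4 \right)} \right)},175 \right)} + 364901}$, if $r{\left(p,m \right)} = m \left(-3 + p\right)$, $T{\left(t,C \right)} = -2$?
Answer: $- \frac{22859}{33491} \approx -0.68254$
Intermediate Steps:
$S{\left(v,n \right)} = -2 - v$
$\frac{R{\left(\left(-12\right) \left(-4\right) + 14,530 \right)} - 251914}{r{\left(W{\left(13,S{\left(6,4 \right)} \right)},175 \right)} + 364901} = \frac{465 - 251914}{175 \left(-3 + 23\right) + 364901} = - \frac{251449}{175 \cdot 20 + 364901} = - \frac{251449}{3500 + 364901} = - \frac{251449}{368401} = \left(-251449\right) \frac{1}{368401} = - \frac{22859}{33491}$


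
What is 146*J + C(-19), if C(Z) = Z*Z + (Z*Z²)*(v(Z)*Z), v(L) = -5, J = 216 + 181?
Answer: -593282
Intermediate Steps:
J = 397
C(Z) = Z² - 5*Z⁴ (C(Z) = Z*Z + (Z*Z²)*(-5*Z) = Z² + Z³*(-5*Z) = Z² - 5*Z⁴)
146*J + C(-19) = 146*397 + ((-19)² - 5*(-19)⁴) = 57962 + (361 - 5*130321) = 57962 + (361 - 651605) = 57962 - 651244 = -593282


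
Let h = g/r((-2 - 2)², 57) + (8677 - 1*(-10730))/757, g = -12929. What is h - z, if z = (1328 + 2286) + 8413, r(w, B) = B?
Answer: -527634077/43149 ≈ -12228.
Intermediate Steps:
h = -8681054/43149 (h = -12929/57 + (8677 - 1*(-10730))/757 = -12929*1/57 + (8677 + 10730)*(1/757) = -12929/57 + 19407*(1/757) = -12929/57 + 19407/757 = -8681054/43149 ≈ -201.19)
z = 12027 (z = 3614 + 8413 = 12027)
h - z = -8681054/43149 - 1*12027 = -8681054/43149 - 12027 = -527634077/43149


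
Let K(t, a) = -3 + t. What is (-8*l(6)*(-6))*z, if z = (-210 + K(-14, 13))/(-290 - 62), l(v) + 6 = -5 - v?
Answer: -11577/22 ≈ -526.23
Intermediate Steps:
l(v) = -11 - v (l(v) = -6 + (-5 - v) = -11 - v)
z = 227/352 (z = (-210 + (-3 - 14))/(-290 - 62) = (-210 - 17)/(-352) = -227*(-1/352) = 227/352 ≈ 0.64489)
(-8*l(6)*(-6))*z = (-8*(-11 - 1*6)*(-6))*(227/352) = (-8*(-11 - 6)*(-6))*(227/352) = (-8*(-17)*(-6))*(227/352) = (136*(-6))*(227/352) = -816*227/352 = -11577/22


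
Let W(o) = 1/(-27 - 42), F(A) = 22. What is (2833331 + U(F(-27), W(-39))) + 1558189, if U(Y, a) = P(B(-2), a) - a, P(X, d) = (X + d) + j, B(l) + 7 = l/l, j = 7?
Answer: 4391521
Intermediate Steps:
B(l) = -6 (B(l) = -7 + l/l = -7 + 1 = -6)
W(o) = -1/69 (W(o) = 1/(-69) = -1/69)
P(X, d) = 7 + X + d (P(X, d) = (X + d) + 7 = 7 + X + d)
U(Y, a) = 1 (U(Y, a) = (7 - 6 + a) - a = (1 + a) - a = 1)
(2833331 + U(F(-27), W(-39))) + 1558189 = (2833331 + 1) + 1558189 = 2833332 + 1558189 = 4391521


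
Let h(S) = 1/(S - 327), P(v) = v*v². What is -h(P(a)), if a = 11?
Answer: -1/1004 ≈ -0.00099602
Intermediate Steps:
P(v) = v³
h(S) = 1/(-327 + S)
-h(P(a)) = -1/(-327 + 11³) = -1/(-327 + 1331) = -1/1004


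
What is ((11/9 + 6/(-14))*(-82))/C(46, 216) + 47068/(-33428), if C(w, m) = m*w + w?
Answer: -3717064961/2627716581 ≈ -1.4146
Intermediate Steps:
C(w, m) = w + m*w
((11/9 + 6/(-14))*(-82))/C(46, 216) + 47068/(-33428) = ((11/9 + 6/(-14))*(-82))/((46*(1 + 216))) + 47068/(-33428) = ((11*(⅑) + 6*(-1/14))*(-82))/((46*217)) + 47068*(-1/33428) = ((11/9 - 3/7)*(-82))/9982 - 11767/8357 = ((50/63)*(-82))*(1/9982) - 11767/8357 = -4100/63*1/9982 - 11767/8357 = -2050/314433 - 11767/8357 = -3717064961/2627716581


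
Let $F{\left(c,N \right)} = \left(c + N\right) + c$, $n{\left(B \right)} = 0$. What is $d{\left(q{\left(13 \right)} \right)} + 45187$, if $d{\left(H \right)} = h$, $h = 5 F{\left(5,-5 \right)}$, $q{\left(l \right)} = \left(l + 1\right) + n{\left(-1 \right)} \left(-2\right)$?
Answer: $45212$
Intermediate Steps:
$F{\left(c,N \right)} = N + 2 c$ ($F{\left(c,N \right)} = \left(N + c\right) + c = N + 2 c$)
$q{\left(l \right)} = 1 + l$ ($q{\left(l \right)} = \left(l + 1\right) + 0 \left(-2\right) = \left(1 + l\right) + 0 = 1 + l$)
$h = 25$ ($h = 5 \left(-5 + 2 \cdot 5\right) = 5 \left(-5 + 10\right) = 5 \cdot 5 = 25$)
$d{\left(H \right)} = 25$
$d{\left(q{\left(13 \right)} \right)} + 45187 = 25 + 45187 = 45212$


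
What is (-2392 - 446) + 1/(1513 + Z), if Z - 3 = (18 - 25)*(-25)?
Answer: -4799057/1691 ≈ -2838.0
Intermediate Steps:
Z = 178 (Z = 3 + (18 - 25)*(-25) = 3 - 7*(-25) = 3 + 175 = 178)
(-2392 - 446) + 1/(1513 + Z) = (-2392 - 446) + 1/(1513 + 178) = -2838 + 1/1691 = -4799057/1691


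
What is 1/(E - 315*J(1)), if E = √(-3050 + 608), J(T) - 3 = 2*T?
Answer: -525/827689 - I*√2442/2483067 ≈ -0.0006343 - 1.9901e-5*I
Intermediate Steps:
J(T) = 3 + 2*T
E = I*√2442 (E = √(-2442) = I*√2442 ≈ 49.417*I)
1/(E - 315*J(1)) = 1/(I*√2442 - 315*(3 + 2*1)) = 1/(I*√2442 - 315*(3 + 2)) = 1/(I*√2442 - 315*5) = 1/(I*√2442 - 1575) = 1/(-1575 + I*√2442)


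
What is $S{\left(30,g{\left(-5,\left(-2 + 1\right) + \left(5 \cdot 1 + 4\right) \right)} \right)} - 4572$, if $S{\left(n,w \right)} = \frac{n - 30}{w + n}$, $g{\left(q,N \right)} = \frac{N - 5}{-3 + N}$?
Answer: $-4572$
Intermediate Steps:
$g{\left(q,N \right)} = \frac{-5 + N}{-3 + N}$
$S{\left(n,w \right)} = \frac{-30 + n}{n + w}$
$S{\left(30,g{\left(-5,\left(-2 + 1\right) + \left(5 \cdot 1 + 4\right) \right)} \right)} - 4572 = \frac{-30 + 30}{30 + \frac{-5 + \left(\left(-2 + 1\right) + \left(5 \cdot 1 + 4\right)\right)}{-3 + \left(\left(-2 + 1\right) + \left(5 \cdot 1 + 4\right)\right)}} - 4572 = \frac{1}{30 + \frac{-5 + \left(-1 + \left(5 + 4\right)\right)}{-3 + \left(-1 + \left(5 + 4\right)\right)}} 0 - 4572 = \frac{1}{30 + \frac{-5 + \left(-1 + 9\right)}{-3 + \left(-1 + 9\right)}} 0 - 4572 = \frac{1}{30 + \frac{-5 + 8}{-3 + 8}} \cdot 0 - 4572 = \frac{1}{30 + \frac{1}{5} \cdot 3} \cdot 0 - 4572 = \frac{1}{30 + \frac{3}{5}} \cdot 0 - 4572 = \frac{1}{\frac{153}{5}} \cdot 0 - 4572 = \frac{5}{153} \cdot 0 - 4572 = 0 - 4572 = -4572$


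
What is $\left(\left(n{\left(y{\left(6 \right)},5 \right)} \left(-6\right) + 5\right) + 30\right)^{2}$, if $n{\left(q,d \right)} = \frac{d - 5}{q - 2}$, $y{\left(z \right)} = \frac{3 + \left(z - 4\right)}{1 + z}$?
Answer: $1225$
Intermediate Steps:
$y{\left(z \right)} = \frac{-1 + z}{1 + z}$ ($y{\left(z \right)} = \frac{3 + \left(-4 + z\right)}{1 + z} = \frac{-1 + z}{1 + z}$)
$n{\left(q,d \right)} = \frac{-5 + d}{-2 + q}$
$\left(\left(n{\left(y{\left(6 \right)},5 \right)} \left(-6\right) + 5\right) + 30\right)^{2} = \left(\left(\frac{-5 + 5}{-2 + \frac{-1 + 6}{1 + 6}} \left(-6\right) + 5\right) + 30\right)^{2} = \left(\left(\frac{1}{-2 + \frac{1}{7} \cdot 5} \cdot 0 \left(-6\right) + 5\right) + 30\right)^{2} = \left(\left(\frac{1}{-2 + \frac{5}{7}} \cdot 0 \left(-6\right) + 5\right) + 30\right)^{2} = \left(\left(\frac{1}{- \frac{9}{7}} \cdot 0 \left(-6\right) + 5\right) + 30\right)^{2} = \left(\left(\left(- \frac{7}{9}\right) 0 \left(-6\right) + 5\right) + 30\right)^{2} = \left(\left(0 \left(-6\right) + 5\right) + 30\right)^{2} = \left(\left(0 + 5\right) + 30\right)^{2} = \left(5 + 30\right)^{2} = 35^{2} = 1225$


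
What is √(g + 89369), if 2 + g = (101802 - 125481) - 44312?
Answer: 8*√334 ≈ 146.21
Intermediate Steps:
g = -67993 (g = -2 + ((101802 - 125481) - 44312) = -2 + (-23679 - 44312) = -2 - 67991 = -67993)
√(g + 89369) = √(-67993 + 89369) = √21376 = 8*√334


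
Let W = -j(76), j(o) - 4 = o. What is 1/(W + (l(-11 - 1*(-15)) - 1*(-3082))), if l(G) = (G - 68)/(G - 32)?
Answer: 7/21030 ≈ 0.00033286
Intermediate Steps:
j(o) = 4 + o
l(G) = (-68 + G)/(-32 + G)
W = -80 (W = -(4 + 76) = -1*80 = -80)
1/(W + (l(-11 - 1*(-15)) - 1*(-3082))) = 1/(-80 + ((-68 + (-11 - 1*(-15)))/(-32 + (-11 - 1*(-15))) - 1*(-3082))) = 1/(-80 + ((-68 + (-11 + 15))/(-32 + (-11 + 15)) + 3082)) = 1/(-80 + ((-68 + 4)/(-32 + 4) + 3082)) = 1/(-80 + (-64/(-28) + 3082)) = 1/(-80 + (-1/28*(-64) + 3082)) = 1/(-80 + (16/7 + 3082)) = 1/(-80 + 21590/7) = 1/(21030/7) = 7/21030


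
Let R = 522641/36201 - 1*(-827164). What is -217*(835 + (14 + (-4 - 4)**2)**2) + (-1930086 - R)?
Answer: -154168743914/36201 ≈ -4.2587e+6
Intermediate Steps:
R = 29944686605/36201 (R = 522641*(1/36201) + 827164 = 522641/36201 + 827164 = 29944686605/36201 ≈ 8.2718e+5)
-217*(835 + (14 + (-4 - 4)**2)**2) + (-1930086 - R) = -217*(835 + (14 + (-4 - 4)**2)**2) + (-1930086 - 1*29944686605/36201) = -217*(835 + (14 + (-8)**2)**2) + (-1930086 - 29944686605/36201) = -217*(835 + (14 + 64)**2) - 99815729891/36201 = -217*(835 + 78**2) - 99815729891/36201 = -217*(835 + 6084) - 99815729891/36201 = -217*6919 - 99815729891/36201 = -1501423 - 99815729891/36201 = -154168743914/36201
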